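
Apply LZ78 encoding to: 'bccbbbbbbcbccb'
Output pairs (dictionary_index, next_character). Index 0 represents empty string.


LZ78 encoding steps:
Dictionary: {0: ''}
Step 1: w='' (idx 0), next='b' -> output (0, 'b'), add 'b' as idx 1
Step 2: w='' (idx 0), next='c' -> output (0, 'c'), add 'c' as idx 2
Step 3: w='c' (idx 2), next='b' -> output (2, 'b'), add 'cb' as idx 3
Step 4: w='b' (idx 1), next='b' -> output (1, 'b'), add 'bb' as idx 4
Step 5: w='bb' (idx 4), next='b' -> output (4, 'b'), add 'bbb' as idx 5
Step 6: w='cb' (idx 3), next='c' -> output (3, 'c'), add 'cbc' as idx 6
Step 7: w='cb' (idx 3), end of input -> output (3, '')


Encoded: [(0, 'b'), (0, 'c'), (2, 'b'), (1, 'b'), (4, 'b'), (3, 'c'), (3, '')]


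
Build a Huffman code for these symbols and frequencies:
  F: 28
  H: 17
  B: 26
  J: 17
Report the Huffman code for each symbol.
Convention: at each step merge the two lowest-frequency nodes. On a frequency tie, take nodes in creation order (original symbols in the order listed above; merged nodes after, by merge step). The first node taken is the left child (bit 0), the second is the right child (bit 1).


Huffman tree construction:
Step 1: Merge H(17) + J(17) = 34
Step 2: Merge B(26) + F(28) = 54
Step 3: Merge (H+J)(34) + (B+F)(54) = 88
Read each symbol's code off the tree from the root (left child = 0, right child = 1).

Codes:
  F: 11 (length 2)
  H: 00 (length 2)
  B: 10 (length 2)
  J: 01 (length 2)
Average code length: 176/88 = 2.0000 bits/symbol


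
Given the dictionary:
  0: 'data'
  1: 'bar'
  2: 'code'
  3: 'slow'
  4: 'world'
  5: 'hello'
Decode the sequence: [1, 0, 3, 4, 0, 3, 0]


Look up each index in the dictionary:
  1 -> 'bar'
  0 -> 'data'
  3 -> 'slow'
  4 -> 'world'
  0 -> 'data'
  3 -> 'slow'
  0 -> 'data'

Decoded: "bar data slow world data slow data"


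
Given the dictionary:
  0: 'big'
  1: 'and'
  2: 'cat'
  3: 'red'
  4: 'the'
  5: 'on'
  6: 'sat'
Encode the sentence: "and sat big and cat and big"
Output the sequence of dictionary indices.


Look up each word in the dictionary:
  'and' -> 1
  'sat' -> 6
  'big' -> 0
  'and' -> 1
  'cat' -> 2
  'and' -> 1
  'big' -> 0

Encoded: [1, 6, 0, 1, 2, 1, 0]


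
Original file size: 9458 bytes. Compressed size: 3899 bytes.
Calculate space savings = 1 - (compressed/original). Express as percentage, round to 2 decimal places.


ratio = compressed/original = 3899/9458 = 0.412244
savings = 1 - ratio = 1 - 0.412244 = 0.587756
as a percentage: 0.587756 * 100 = 58.78%

Space savings = 1 - 3899/9458 = 58.78%


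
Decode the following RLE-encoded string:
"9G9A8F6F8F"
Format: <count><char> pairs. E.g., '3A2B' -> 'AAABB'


Expanding each <count><char> pair:
  9G -> 'GGGGGGGGG'
  9A -> 'AAAAAAAAA'
  8F -> 'FFFFFFFF'
  6F -> 'FFFFFF'
  8F -> 'FFFFFFFF'

Decoded = GGGGGGGGGAAAAAAAAAFFFFFFFFFFFFFFFFFFFFFF


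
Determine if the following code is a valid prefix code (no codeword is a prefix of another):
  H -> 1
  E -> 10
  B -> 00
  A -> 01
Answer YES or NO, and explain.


Checking each pair (does one codeword prefix another?):
  H='1' vs E='10': prefix -- VIOLATION

NO -- this is NOT a valid prefix code. H (1) is a prefix of E (10).


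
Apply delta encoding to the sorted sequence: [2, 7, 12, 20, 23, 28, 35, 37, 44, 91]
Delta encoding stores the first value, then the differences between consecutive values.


First value: 2
Deltas:
  7 - 2 = 5
  12 - 7 = 5
  20 - 12 = 8
  23 - 20 = 3
  28 - 23 = 5
  35 - 28 = 7
  37 - 35 = 2
  44 - 37 = 7
  91 - 44 = 47


Delta encoded: [2, 5, 5, 8, 3, 5, 7, 2, 7, 47]


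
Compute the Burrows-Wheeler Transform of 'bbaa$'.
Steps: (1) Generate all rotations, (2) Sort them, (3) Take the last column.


Rotations (sorted):
  0: $bbaa -> last char: a
  1: a$bba -> last char: a
  2: aa$bb -> last char: b
  3: baa$b -> last char: b
  4: bbaa$ -> last char: $


BWT = aabb$


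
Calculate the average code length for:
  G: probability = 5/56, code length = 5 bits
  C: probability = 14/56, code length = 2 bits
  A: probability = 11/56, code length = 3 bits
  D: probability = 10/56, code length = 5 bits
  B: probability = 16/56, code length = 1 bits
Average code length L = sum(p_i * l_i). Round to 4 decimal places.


Weighted contributions p_i * l_i:
  G: (5/56) * 5 = 25/56
  C: (14/56) * 2 = 28/56
  A: (11/56) * 3 = 33/56
  D: (10/56) * 5 = 50/56
  B: (16/56) * 1 = 16/56
Sum = (25 + 28 + 33 + 50 + 16)/56 = 152/56

L = 152/56 = 2.7143 bits/symbol


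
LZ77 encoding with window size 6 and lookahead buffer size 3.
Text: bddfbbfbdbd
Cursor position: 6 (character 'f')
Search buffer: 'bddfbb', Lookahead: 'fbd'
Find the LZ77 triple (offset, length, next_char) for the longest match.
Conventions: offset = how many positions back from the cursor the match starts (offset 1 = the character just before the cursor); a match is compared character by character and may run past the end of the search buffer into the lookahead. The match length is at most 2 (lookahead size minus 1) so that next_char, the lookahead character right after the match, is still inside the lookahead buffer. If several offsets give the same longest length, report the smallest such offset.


Try each offset into the search buffer:
  offset=1 (pos 5, char 'b'): match length 0
  offset=2 (pos 4, char 'b'): match length 0
  offset=3 (pos 3, char 'f'): match length 2
  offset=4 (pos 2, char 'd'): match length 0
  offset=5 (pos 1, char 'd'): match length 0
  offset=6 (pos 0, char 'b'): match length 0
Longest match has length 2 at offset 3.
next_char = character at position 6 + 2 = 8 -> 'd'

Best match: offset=3, length=2 (matching 'fb' starting at position 3)
LZ77 triple: (3, 2, 'd')


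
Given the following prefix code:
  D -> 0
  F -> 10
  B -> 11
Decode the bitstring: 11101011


Decoding step by step:
Bits 11 -> B
Bits 10 -> F
Bits 10 -> F
Bits 11 -> B


Decoded message: BFFB


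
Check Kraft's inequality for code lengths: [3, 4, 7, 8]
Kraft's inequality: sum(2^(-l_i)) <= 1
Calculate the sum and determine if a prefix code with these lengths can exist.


Sum = 2^(-3) + 2^(-4) + 2^(-7) + 2^(-8)
    = 0.125 + 0.0625 + 0.0078125 + 0.00390625
    = 51/256 = 0.19921875
Since 0.19921875 <= 1, Kraft's inequality IS satisfied.
A prefix code with these lengths CAN exist.

Kraft sum = 0.19921875. Satisfied.


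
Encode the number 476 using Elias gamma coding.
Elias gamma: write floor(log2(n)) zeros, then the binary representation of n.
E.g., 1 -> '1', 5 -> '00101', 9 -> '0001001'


num_bits = floor(log2(476)) + 1 = 9
leading_zeros = num_bits - 1 = 8
binary(476) = 111011100

Elias gamma(476) = '00000000' + '111011100' = 00000000111011100 (17 bits)


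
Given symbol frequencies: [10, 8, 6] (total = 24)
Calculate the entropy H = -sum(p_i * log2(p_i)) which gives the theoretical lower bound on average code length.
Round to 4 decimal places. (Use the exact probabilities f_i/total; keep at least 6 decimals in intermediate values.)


Per-symbol terms -p_i * log2(p_i) with p_i = f_i/24:
  p = 10/24 = 0.416667: log2(p) = -1.263034, -p*log2(p) = 0.526264
  p = 8/24 = 0.333333: log2(p) = -1.584963, -p*log2(p) = 0.528321
  p = 6/24 = 0.250000: log2(p) = -2.000000, -p*log2(p) = 0.500000
H = 0.526264 + 0.528321 + 0.500000 = 1.554585

H = 1.5546 bits/symbol


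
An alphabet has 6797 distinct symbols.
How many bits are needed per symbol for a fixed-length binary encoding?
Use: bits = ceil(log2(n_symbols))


log2(6797) = 12.7307
Bracket: 2^12 = 4096 < 6797 <= 2^13 = 8192
So ceil(log2(6797)) = 13

bits = ceil(log2(6797)) = ceil(12.7307) = 13 bits


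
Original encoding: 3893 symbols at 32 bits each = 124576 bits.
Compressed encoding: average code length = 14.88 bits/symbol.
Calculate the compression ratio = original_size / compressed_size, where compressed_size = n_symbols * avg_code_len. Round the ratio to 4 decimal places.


original_size = n_symbols * orig_bits = 3893 * 32 = 124576 bits
compressed_size = n_symbols * avg_code_len = 3893 * 14.88 = 57927.84 bits
ratio = original_size / compressed_size = 124576 / 57927.84 = 2.1505

Compression ratio = 2.1505


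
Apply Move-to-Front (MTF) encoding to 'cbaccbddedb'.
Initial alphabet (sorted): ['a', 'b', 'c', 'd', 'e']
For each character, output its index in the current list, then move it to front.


MTF encoding:
'c': index 2 in ['a', 'b', 'c', 'd', 'e'] -> ['c', 'a', 'b', 'd', 'e']
'b': index 2 in ['c', 'a', 'b', 'd', 'e'] -> ['b', 'c', 'a', 'd', 'e']
'a': index 2 in ['b', 'c', 'a', 'd', 'e'] -> ['a', 'b', 'c', 'd', 'e']
'c': index 2 in ['a', 'b', 'c', 'd', 'e'] -> ['c', 'a', 'b', 'd', 'e']
'c': index 0 in ['c', 'a', 'b', 'd', 'e'] -> ['c', 'a', 'b', 'd', 'e']
'b': index 2 in ['c', 'a', 'b', 'd', 'e'] -> ['b', 'c', 'a', 'd', 'e']
'd': index 3 in ['b', 'c', 'a', 'd', 'e'] -> ['d', 'b', 'c', 'a', 'e']
'd': index 0 in ['d', 'b', 'c', 'a', 'e'] -> ['d', 'b', 'c', 'a', 'e']
'e': index 4 in ['d', 'b', 'c', 'a', 'e'] -> ['e', 'd', 'b', 'c', 'a']
'd': index 1 in ['e', 'd', 'b', 'c', 'a'] -> ['d', 'e', 'b', 'c', 'a']
'b': index 2 in ['d', 'e', 'b', 'c', 'a'] -> ['b', 'd', 'e', 'c', 'a']


Output: [2, 2, 2, 2, 0, 2, 3, 0, 4, 1, 2]


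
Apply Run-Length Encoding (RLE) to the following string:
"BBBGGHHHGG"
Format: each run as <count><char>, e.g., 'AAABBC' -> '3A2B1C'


Scanning runs left to right:
  i=0: run of 'B' x 3 -> '3B'
  i=3: run of 'G' x 2 -> '2G'
  i=5: run of 'H' x 3 -> '3H'
  i=8: run of 'G' x 2 -> '2G'

RLE = 3B2G3H2G


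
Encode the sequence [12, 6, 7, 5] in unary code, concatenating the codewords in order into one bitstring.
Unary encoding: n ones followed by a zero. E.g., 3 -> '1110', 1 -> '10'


Encode each number as n ones followed by a terminating 0:
  12 -> 1111111111110 (13 bits)
  6 -> 1111110 (7 bits)
  7 -> 11111110 (8 bits)
  5 -> 111110 (6 bits)
Total length = 13 + 7 + 8 + 6 = 34 bits.

Unary([12, 6, 7, 5]) = 1111111111110111111011111110111110 (34 bits)


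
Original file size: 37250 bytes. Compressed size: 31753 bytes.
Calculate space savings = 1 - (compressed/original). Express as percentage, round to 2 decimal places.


ratio = compressed/original = 31753/37250 = 0.85243
savings = 1 - ratio = 1 - 0.85243 = 0.14757
as a percentage: 0.14757 * 100 = 14.76%

Space savings = 1 - 31753/37250 = 14.76%


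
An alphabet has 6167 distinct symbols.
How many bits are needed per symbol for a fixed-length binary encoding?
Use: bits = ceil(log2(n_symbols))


log2(6167) = 12.5904
Bracket: 2^12 = 4096 < 6167 <= 2^13 = 8192
So ceil(log2(6167)) = 13

bits = ceil(log2(6167)) = ceil(12.5904) = 13 bits


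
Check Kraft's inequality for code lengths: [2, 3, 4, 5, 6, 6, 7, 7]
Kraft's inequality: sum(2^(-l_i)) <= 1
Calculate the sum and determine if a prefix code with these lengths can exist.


Sum = 2^(-2) + 2^(-3) + 2^(-4) + 2^(-5) + 2^(-6) + 2^(-6) + 2^(-7) + 2^(-7)
    = 0.25 + 0.125 + 0.0625 + 0.03125 + 0.015625 + 0.015625 + 0.0078125 + 0.0078125
    = 66/128 = 0.515625
Since 0.515625 <= 1, Kraft's inequality IS satisfied.
A prefix code with these lengths CAN exist.

Kraft sum = 0.515625. Satisfied.


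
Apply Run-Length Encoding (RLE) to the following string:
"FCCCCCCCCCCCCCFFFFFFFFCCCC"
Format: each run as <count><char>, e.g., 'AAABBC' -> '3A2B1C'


Scanning runs left to right:
  i=0: run of 'F' x 1 -> '1F'
  i=1: run of 'C' x 13 -> '13C'
  i=14: run of 'F' x 8 -> '8F'
  i=22: run of 'C' x 4 -> '4C'

RLE = 1F13C8F4C


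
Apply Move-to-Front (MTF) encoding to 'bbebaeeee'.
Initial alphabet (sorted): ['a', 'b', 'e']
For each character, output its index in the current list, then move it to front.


MTF encoding:
'b': index 1 in ['a', 'b', 'e'] -> ['b', 'a', 'e']
'b': index 0 in ['b', 'a', 'e'] -> ['b', 'a', 'e']
'e': index 2 in ['b', 'a', 'e'] -> ['e', 'b', 'a']
'b': index 1 in ['e', 'b', 'a'] -> ['b', 'e', 'a']
'a': index 2 in ['b', 'e', 'a'] -> ['a', 'b', 'e']
'e': index 2 in ['a', 'b', 'e'] -> ['e', 'a', 'b']
'e': index 0 in ['e', 'a', 'b'] -> ['e', 'a', 'b']
'e': index 0 in ['e', 'a', 'b'] -> ['e', 'a', 'b']
'e': index 0 in ['e', 'a', 'b'] -> ['e', 'a', 'b']


Output: [1, 0, 2, 1, 2, 2, 0, 0, 0]


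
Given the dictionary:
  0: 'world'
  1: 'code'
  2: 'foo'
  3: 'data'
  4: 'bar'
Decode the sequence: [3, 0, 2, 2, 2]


Look up each index in the dictionary:
  3 -> 'data'
  0 -> 'world'
  2 -> 'foo'
  2 -> 'foo'
  2 -> 'foo'

Decoded: "data world foo foo foo"


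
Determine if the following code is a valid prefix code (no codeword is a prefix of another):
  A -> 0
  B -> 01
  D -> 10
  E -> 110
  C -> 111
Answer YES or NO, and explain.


Checking each pair (does one codeword prefix another?):
  A='0' vs B='01': prefix -- VIOLATION

NO -- this is NOT a valid prefix code. A (0) is a prefix of B (01).


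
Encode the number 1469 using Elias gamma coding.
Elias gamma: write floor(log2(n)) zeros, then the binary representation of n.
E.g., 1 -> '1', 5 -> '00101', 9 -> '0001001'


num_bits = floor(log2(1469)) + 1 = 11
leading_zeros = num_bits - 1 = 10
binary(1469) = 10110111101

Elias gamma(1469) = '0000000000' + '10110111101' = 000000000010110111101 (21 bits)


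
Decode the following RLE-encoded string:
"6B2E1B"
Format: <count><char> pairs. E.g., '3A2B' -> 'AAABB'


Expanding each <count><char> pair:
  6B -> 'BBBBBB'
  2E -> 'EE'
  1B -> 'B'

Decoded = BBBBBBEEB


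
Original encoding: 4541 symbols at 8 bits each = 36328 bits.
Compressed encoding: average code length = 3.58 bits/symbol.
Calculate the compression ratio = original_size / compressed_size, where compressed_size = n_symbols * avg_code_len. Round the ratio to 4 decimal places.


original_size = n_symbols * orig_bits = 4541 * 8 = 36328 bits
compressed_size = n_symbols * avg_code_len = 4541 * 3.58 = 16256.78 bits
ratio = original_size / compressed_size = 36328 / 16256.78 = 2.2346

Compression ratio = 2.2346


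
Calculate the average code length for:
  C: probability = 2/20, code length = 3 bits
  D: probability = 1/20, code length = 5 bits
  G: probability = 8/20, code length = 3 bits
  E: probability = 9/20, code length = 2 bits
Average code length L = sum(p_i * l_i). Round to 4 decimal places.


Weighted contributions p_i * l_i:
  C: (2/20) * 3 = 6/20
  D: (1/20) * 5 = 5/20
  G: (8/20) * 3 = 24/20
  E: (9/20) * 2 = 18/20
Sum = (6 + 5 + 24 + 18)/20 = 53/20

L = 53/20 = 2.6500 bits/symbol


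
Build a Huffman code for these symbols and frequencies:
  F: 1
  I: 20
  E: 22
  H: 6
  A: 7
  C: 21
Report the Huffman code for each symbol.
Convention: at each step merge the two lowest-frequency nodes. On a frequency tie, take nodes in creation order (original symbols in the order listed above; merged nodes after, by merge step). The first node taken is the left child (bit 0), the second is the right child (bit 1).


Huffman tree construction:
Step 1: Merge F(1) + H(6) = 7
Step 2: Merge A(7) + (F+H)(7) = 14
Step 3: Merge (A+(F+H))(14) + I(20) = 34
Step 4: Merge C(21) + E(22) = 43
Step 5: Merge ((A+(F+H))+I)(34) + (C+E)(43) = 77
Read each symbol's code off the tree from the root (left child = 0, right child = 1).

Codes:
  F: 0010 (length 4)
  I: 01 (length 2)
  E: 11 (length 2)
  H: 0011 (length 4)
  A: 000 (length 3)
  C: 10 (length 2)
Average code length: 175/77 = 2.2727 bits/symbol


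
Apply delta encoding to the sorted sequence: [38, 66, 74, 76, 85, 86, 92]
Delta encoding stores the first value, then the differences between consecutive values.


First value: 38
Deltas:
  66 - 38 = 28
  74 - 66 = 8
  76 - 74 = 2
  85 - 76 = 9
  86 - 85 = 1
  92 - 86 = 6


Delta encoded: [38, 28, 8, 2, 9, 1, 6]


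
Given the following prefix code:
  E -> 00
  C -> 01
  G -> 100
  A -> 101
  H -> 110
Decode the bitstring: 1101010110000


Decoding step by step:
Bits 110 -> H
Bits 101 -> A
Bits 01 -> C
Bits 100 -> G
Bits 00 -> E


Decoded message: HACGE


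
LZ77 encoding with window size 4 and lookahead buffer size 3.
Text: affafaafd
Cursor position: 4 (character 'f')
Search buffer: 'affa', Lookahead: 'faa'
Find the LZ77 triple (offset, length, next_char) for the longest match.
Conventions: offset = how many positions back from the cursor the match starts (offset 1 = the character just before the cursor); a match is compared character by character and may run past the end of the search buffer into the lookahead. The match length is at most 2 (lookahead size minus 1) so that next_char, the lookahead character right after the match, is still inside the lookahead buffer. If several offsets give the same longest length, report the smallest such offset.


Try each offset into the search buffer:
  offset=1 (pos 3, char 'a'): match length 0
  offset=2 (pos 2, char 'f'): match length 2
  offset=3 (pos 1, char 'f'): match length 1
  offset=4 (pos 0, char 'a'): match length 0
Longest match has length 2 at offset 2.
next_char = character at position 4 + 2 = 6 -> 'a'

Best match: offset=2, length=2 (matching 'fa' starting at position 2)
LZ77 triple: (2, 2, 'a')


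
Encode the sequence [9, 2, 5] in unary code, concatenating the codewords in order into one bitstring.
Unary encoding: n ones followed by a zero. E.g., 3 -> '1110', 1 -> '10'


Encode each number as n ones followed by a terminating 0:
  9 -> 1111111110 (10 bits)
  2 -> 110 (3 bits)
  5 -> 111110 (6 bits)
Total length = 10 + 3 + 6 = 19 bits.

Unary([9, 2, 5]) = 1111111110110111110 (19 bits)


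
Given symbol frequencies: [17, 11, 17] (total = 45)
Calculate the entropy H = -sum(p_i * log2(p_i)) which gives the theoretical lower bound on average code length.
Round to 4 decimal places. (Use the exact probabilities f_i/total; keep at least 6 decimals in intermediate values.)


Per-symbol terms -p_i * log2(p_i) with p_i = f_i/45:
  p = 17/45 = 0.377778: log2(p) = -1.404390, -p*log2(p) = 0.530547
  p = 11/45 = 0.244444: log2(p) = -2.032421, -p*log2(p) = 0.496814
  p = 17/45 = 0.377778: log2(p) = -1.404390, -p*log2(p) = 0.530547
H = 0.530547 + 0.496814 + 0.530547 = 1.557908

H = 1.5579 bits/symbol


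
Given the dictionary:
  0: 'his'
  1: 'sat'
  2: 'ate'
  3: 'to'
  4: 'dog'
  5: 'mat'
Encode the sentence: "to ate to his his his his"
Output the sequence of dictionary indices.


Look up each word in the dictionary:
  'to' -> 3
  'ate' -> 2
  'to' -> 3
  'his' -> 0
  'his' -> 0
  'his' -> 0
  'his' -> 0

Encoded: [3, 2, 3, 0, 0, 0, 0]


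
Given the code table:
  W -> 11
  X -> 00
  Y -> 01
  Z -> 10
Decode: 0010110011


Decoding:
00 -> X
10 -> Z
11 -> W
00 -> X
11 -> W


Result: XZWXW


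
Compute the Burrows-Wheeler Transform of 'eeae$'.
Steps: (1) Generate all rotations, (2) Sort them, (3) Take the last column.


Rotations (sorted):
  0: $eeae -> last char: e
  1: ae$ee -> last char: e
  2: e$eea -> last char: a
  3: eae$e -> last char: e
  4: eeae$ -> last char: $


BWT = eeae$


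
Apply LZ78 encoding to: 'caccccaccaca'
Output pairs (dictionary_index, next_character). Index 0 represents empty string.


LZ78 encoding steps:
Dictionary: {0: ''}
Step 1: w='' (idx 0), next='c' -> output (0, 'c'), add 'c' as idx 1
Step 2: w='' (idx 0), next='a' -> output (0, 'a'), add 'a' as idx 2
Step 3: w='c' (idx 1), next='c' -> output (1, 'c'), add 'cc' as idx 3
Step 4: w='cc' (idx 3), next='a' -> output (3, 'a'), add 'cca' as idx 4
Step 5: w='cca' (idx 4), next='c' -> output (4, 'c'), add 'ccac' as idx 5
Step 6: w='a' (idx 2), end of input -> output (2, '')


Encoded: [(0, 'c'), (0, 'a'), (1, 'c'), (3, 'a'), (4, 'c'), (2, '')]


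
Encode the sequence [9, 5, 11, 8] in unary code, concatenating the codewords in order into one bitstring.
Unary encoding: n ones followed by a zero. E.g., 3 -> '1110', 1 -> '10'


Encode each number as n ones followed by a terminating 0:
  9 -> 1111111110 (10 bits)
  5 -> 111110 (6 bits)
  11 -> 111111111110 (12 bits)
  8 -> 111111110 (9 bits)
Total length = 10 + 6 + 12 + 9 = 37 bits.

Unary([9, 5, 11, 8]) = 1111111110111110111111111110111111110 (37 bits)


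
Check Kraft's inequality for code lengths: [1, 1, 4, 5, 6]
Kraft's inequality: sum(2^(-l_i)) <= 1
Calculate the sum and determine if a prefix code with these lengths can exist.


Sum = 2^(-1) + 2^(-1) + 2^(-4) + 2^(-5) + 2^(-6)
    = 0.5 + 0.5 + 0.0625 + 0.03125 + 0.015625
    = 71/64 = 1.109375
Since 1.109375 > 1, Kraft's inequality is NOT satisfied.
A prefix code with these lengths CANNOT exist.

Kraft sum = 1.109375. Not satisfied.


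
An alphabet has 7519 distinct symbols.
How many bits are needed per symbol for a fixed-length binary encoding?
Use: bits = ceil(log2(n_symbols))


log2(7519) = 12.8763
Bracket: 2^12 = 4096 < 7519 <= 2^13 = 8192
So ceil(log2(7519)) = 13

bits = ceil(log2(7519)) = ceil(12.8763) = 13 bits


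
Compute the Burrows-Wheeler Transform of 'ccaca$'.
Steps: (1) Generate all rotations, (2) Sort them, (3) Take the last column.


Rotations (sorted):
  0: $ccaca -> last char: a
  1: a$ccac -> last char: c
  2: aca$cc -> last char: c
  3: ca$cca -> last char: a
  4: caca$c -> last char: c
  5: ccaca$ -> last char: $


BWT = accac$


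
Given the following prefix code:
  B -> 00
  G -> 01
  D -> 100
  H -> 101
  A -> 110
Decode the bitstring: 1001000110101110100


Decoding step by step:
Bits 100 -> D
Bits 100 -> D
Bits 01 -> G
Bits 101 -> H
Bits 01 -> G
Bits 110 -> A
Bits 100 -> D


Decoded message: DDGHGAD


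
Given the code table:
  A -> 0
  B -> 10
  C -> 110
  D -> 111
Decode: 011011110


Decoding:
0 -> A
110 -> C
111 -> D
10 -> B


Result: ACDB


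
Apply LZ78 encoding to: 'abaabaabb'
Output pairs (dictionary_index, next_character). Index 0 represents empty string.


LZ78 encoding steps:
Dictionary: {0: ''}
Step 1: w='' (idx 0), next='a' -> output (0, 'a'), add 'a' as idx 1
Step 2: w='' (idx 0), next='b' -> output (0, 'b'), add 'b' as idx 2
Step 3: w='a' (idx 1), next='a' -> output (1, 'a'), add 'aa' as idx 3
Step 4: w='b' (idx 2), next='a' -> output (2, 'a'), add 'ba' as idx 4
Step 5: w='a' (idx 1), next='b' -> output (1, 'b'), add 'ab' as idx 5
Step 6: w='b' (idx 2), end of input -> output (2, '')


Encoded: [(0, 'a'), (0, 'b'), (1, 'a'), (2, 'a'), (1, 'b'), (2, '')]


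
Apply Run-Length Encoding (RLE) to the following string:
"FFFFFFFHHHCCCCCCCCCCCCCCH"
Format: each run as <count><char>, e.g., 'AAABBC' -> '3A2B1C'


Scanning runs left to right:
  i=0: run of 'F' x 7 -> '7F'
  i=7: run of 'H' x 3 -> '3H'
  i=10: run of 'C' x 14 -> '14C'
  i=24: run of 'H' x 1 -> '1H'

RLE = 7F3H14C1H


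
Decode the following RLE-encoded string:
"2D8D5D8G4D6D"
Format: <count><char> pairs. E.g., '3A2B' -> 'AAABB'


Expanding each <count><char> pair:
  2D -> 'DD'
  8D -> 'DDDDDDDD'
  5D -> 'DDDDD'
  8G -> 'GGGGGGGG'
  4D -> 'DDDD'
  6D -> 'DDDDDD'

Decoded = DDDDDDDDDDDDDDDGGGGGGGGDDDDDDDDDD


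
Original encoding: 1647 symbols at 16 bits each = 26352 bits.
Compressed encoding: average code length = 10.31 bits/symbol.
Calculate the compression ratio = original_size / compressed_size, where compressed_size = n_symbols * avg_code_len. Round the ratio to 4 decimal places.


original_size = n_symbols * orig_bits = 1647 * 16 = 26352 bits
compressed_size = n_symbols * avg_code_len = 1647 * 10.31 = 16980.57 bits
ratio = original_size / compressed_size = 26352 / 16980.57 = 1.5519

Compression ratio = 1.5519


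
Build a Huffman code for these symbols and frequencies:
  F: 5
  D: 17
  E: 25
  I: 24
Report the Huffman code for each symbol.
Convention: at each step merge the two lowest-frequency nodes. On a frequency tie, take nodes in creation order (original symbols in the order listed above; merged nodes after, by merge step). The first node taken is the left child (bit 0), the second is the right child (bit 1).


Huffman tree construction:
Step 1: Merge F(5) + D(17) = 22
Step 2: Merge (F+D)(22) + I(24) = 46
Step 3: Merge E(25) + ((F+D)+I)(46) = 71
Read each symbol's code off the tree from the root (left child = 0, right child = 1).

Codes:
  F: 100 (length 3)
  D: 101 (length 3)
  E: 0 (length 1)
  I: 11 (length 2)
Average code length: 139/71 = 1.9577 bits/symbol


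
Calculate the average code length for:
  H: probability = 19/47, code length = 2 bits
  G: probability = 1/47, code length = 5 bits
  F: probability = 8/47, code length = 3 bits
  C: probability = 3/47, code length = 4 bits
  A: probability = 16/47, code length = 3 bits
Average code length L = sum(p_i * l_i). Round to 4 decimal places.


Weighted contributions p_i * l_i:
  H: (19/47) * 2 = 38/47
  G: (1/47) * 5 = 5/47
  F: (8/47) * 3 = 24/47
  C: (3/47) * 4 = 12/47
  A: (16/47) * 3 = 48/47
Sum = (38 + 5 + 24 + 12 + 48)/47 = 127/47

L = 127/47 = 2.7021 bits/symbol


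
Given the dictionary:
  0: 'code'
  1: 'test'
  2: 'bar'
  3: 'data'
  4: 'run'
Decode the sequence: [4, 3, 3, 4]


Look up each index in the dictionary:
  4 -> 'run'
  3 -> 'data'
  3 -> 'data'
  4 -> 'run'

Decoded: "run data data run"


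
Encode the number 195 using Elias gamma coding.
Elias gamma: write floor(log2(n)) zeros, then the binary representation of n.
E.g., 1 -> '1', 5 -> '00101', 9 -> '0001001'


num_bits = floor(log2(195)) + 1 = 8
leading_zeros = num_bits - 1 = 7
binary(195) = 11000011

Elias gamma(195) = '0000000' + '11000011' = 000000011000011 (15 bits)


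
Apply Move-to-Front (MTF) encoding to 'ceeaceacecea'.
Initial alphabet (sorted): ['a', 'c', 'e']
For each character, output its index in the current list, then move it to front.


MTF encoding:
'c': index 1 in ['a', 'c', 'e'] -> ['c', 'a', 'e']
'e': index 2 in ['c', 'a', 'e'] -> ['e', 'c', 'a']
'e': index 0 in ['e', 'c', 'a'] -> ['e', 'c', 'a']
'a': index 2 in ['e', 'c', 'a'] -> ['a', 'e', 'c']
'c': index 2 in ['a', 'e', 'c'] -> ['c', 'a', 'e']
'e': index 2 in ['c', 'a', 'e'] -> ['e', 'c', 'a']
'a': index 2 in ['e', 'c', 'a'] -> ['a', 'e', 'c']
'c': index 2 in ['a', 'e', 'c'] -> ['c', 'a', 'e']
'e': index 2 in ['c', 'a', 'e'] -> ['e', 'c', 'a']
'c': index 1 in ['e', 'c', 'a'] -> ['c', 'e', 'a']
'e': index 1 in ['c', 'e', 'a'] -> ['e', 'c', 'a']
'a': index 2 in ['e', 'c', 'a'] -> ['a', 'e', 'c']


Output: [1, 2, 0, 2, 2, 2, 2, 2, 2, 1, 1, 2]


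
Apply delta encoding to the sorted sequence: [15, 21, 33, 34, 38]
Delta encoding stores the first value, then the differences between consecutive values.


First value: 15
Deltas:
  21 - 15 = 6
  33 - 21 = 12
  34 - 33 = 1
  38 - 34 = 4


Delta encoded: [15, 6, 12, 1, 4]


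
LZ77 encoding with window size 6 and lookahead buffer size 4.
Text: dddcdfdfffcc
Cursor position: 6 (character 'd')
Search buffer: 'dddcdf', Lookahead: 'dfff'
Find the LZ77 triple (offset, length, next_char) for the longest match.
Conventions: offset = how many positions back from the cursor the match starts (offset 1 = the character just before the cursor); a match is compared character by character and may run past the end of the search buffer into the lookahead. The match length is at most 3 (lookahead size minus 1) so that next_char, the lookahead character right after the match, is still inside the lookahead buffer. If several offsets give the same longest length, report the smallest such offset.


Try each offset into the search buffer:
  offset=1 (pos 5, char 'f'): match length 0
  offset=2 (pos 4, char 'd'): match length 2
  offset=3 (pos 3, char 'c'): match length 0
  offset=4 (pos 2, char 'd'): match length 1
  offset=5 (pos 1, char 'd'): match length 1
  offset=6 (pos 0, char 'd'): match length 1
Longest match has length 2 at offset 2.
next_char = character at position 6 + 2 = 8 -> 'f'

Best match: offset=2, length=2 (matching 'df' starting at position 4)
LZ77 triple: (2, 2, 'f')


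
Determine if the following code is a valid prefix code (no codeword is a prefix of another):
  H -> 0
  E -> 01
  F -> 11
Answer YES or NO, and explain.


Checking each pair (does one codeword prefix another?):
  H='0' vs E='01': prefix -- VIOLATION

NO -- this is NOT a valid prefix code. H (0) is a prefix of E (01).


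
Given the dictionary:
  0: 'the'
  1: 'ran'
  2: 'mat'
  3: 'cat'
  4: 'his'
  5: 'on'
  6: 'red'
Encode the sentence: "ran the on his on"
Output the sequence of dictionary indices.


Look up each word in the dictionary:
  'ran' -> 1
  'the' -> 0
  'on' -> 5
  'his' -> 4
  'on' -> 5

Encoded: [1, 0, 5, 4, 5]


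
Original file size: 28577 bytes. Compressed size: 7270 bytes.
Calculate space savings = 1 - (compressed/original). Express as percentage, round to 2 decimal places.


ratio = compressed/original = 7270/28577 = 0.2544
savings = 1 - ratio = 1 - 0.2544 = 0.7456
as a percentage: 0.7456 * 100 = 74.56%

Space savings = 1 - 7270/28577 = 74.56%


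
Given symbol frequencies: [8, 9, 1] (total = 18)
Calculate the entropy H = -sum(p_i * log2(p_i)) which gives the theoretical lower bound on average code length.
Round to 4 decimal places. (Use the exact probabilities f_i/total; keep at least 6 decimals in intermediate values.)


Per-symbol terms -p_i * log2(p_i) with p_i = f_i/18:
  p = 8/18 = 0.444444: log2(p) = -1.169925, -p*log2(p) = 0.519967
  p = 9/18 = 0.500000: log2(p) = -1.000000, -p*log2(p) = 0.500000
  p = 1/18 = 0.055556: log2(p) = -4.169925, -p*log2(p) = 0.231663
H = 0.519967 + 0.500000 + 0.231663 = 1.251630

H = 1.2516 bits/symbol


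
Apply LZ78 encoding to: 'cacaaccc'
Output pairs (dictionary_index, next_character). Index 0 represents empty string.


LZ78 encoding steps:
Dictionary: {0: ''}
Step 1: w='' (idx 0), next='c' -> output (0, 'c'), add 'c' as idx 1
Step 2: w='' (idx 0), next='a' -> output (0, 'a'), add 'a' as idx 2
Step 3: w='c' (idx 1), next='a' -> output (1, 'a'), add 'ca' as idx 3
Step 4: w='a' (idx 2), next='c' -> output (2, 'c'), add 'ac' as idx 4
Step 5: w='c' (idx 1), next='c' -> output (1, 'c'), add 'cc' as idx 5


Encoded: [(0, 'c'), (0, 'a'), (1, 'a'), (2, 'c'), (1, 'c')]


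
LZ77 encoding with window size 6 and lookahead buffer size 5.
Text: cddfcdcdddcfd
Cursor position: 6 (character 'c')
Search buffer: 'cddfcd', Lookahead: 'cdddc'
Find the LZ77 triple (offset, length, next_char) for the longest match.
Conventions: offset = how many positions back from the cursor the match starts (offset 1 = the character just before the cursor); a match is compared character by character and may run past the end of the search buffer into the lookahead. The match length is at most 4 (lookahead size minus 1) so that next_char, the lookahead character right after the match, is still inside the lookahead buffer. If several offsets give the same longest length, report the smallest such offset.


Try each offset into the search buffer:
  offset=1 (pos 5, char 'd'): match length 0
  offset=2 (pos 4, char 'c'): match length 2
  offset=3 (pos 3, char 'f'): match length 0
  offset=4 (pos 2, char 'd'): match length 0
  offset=5 (pos 1, char 'd'): match length 0
  offset=6 (pos 0, char 'c'): match length 3
Longest match has length 3 at offset 6.
next_char = character at position 6 + 3 = 9 -> 'd'

Best match: offset=6, length=3 (matching 'cdd' starting at position 0)
LZ77 triple: (6, 3, 'd')


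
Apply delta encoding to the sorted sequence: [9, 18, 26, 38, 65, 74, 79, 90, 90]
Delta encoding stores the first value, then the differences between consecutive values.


First value: 9
Deltas:
  18 - 9 = 9
  26 - 18 = 8
  38 - 26 = 12
  65 - 38 = 27
  74 - 65 = 9
  79 - 74 = 5
  90 - 79 = 11
  90 - 90 = 0


Delta encoded: [9, 9, 8, 12, 27, 9, 5, 11, 0]


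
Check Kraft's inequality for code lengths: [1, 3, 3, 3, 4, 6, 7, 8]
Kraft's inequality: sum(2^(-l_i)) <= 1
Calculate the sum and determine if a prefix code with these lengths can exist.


Sum = 2^(-1) + 2^(-3) + 2^(-3) + 2^(-3) + 2^(-4) + 2^(-6) + 2^(-7) + 2^(-8)
    = 0.5 + 0.125 + 0.125 + 0.125 + 0.0625 + 0.015625 + 0.0078125 + 0.00390625
    = 247/256 = 0.96484375
Since 0.96484375 <= 1, Kraft's inequality IS satisfied.
A prefix code with these lengths CAN exist.

Kraft sum = 0.96484375. Satisfied.


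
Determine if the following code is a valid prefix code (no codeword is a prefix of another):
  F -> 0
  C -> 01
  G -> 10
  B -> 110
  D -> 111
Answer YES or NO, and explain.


Checking each pair (does one codeword prefix another?):
  F='0' vs C='01': prefix -- VIOLATION

NO -- this is NOT a valid prefix code. F (0) is a prefix of C (01).


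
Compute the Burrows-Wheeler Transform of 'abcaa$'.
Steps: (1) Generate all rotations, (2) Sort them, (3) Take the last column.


Rotations (sorted):
  0: $abcaa -> last char: a
  1: a$abca -> last char: a
  2: aa$abc -> last char: c
  3: abcaa$ -> last char: $
  4: bcaa$a -> last char: a
  5: caa$ab -> last char: b


BWT = aac$ab


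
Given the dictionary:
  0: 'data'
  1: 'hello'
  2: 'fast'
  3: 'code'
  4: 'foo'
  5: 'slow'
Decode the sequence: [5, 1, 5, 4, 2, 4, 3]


Look up each index in the dictionary:
  5 -> 'slow'
  1 -> 'hello'
  5 -> 'slow'
  4 -> 'foo'
  2 -> 'fast'
  4 -> 'foo'
  3 -> 'code'

Decoded: "slow hello slow foo fast foo code"


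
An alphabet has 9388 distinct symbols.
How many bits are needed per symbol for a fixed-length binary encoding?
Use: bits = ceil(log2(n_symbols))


log2(9388) = 13.1966
Bracket: 2^13 = 8192 < 9388 <= 2^14 = 16384
So ceil(log2(9388)) = 14

bits = ceil(log2(9388)) = ceil(13.1966) = 14 bits


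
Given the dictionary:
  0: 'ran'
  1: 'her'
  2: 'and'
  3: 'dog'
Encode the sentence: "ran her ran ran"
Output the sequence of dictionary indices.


Look up each word in the dictionary:
  'ran' -> 0
  'her' -> 1
  'ran' -> 0
  'ran' -> 0

Encoded: [0, 1, 0, 0]


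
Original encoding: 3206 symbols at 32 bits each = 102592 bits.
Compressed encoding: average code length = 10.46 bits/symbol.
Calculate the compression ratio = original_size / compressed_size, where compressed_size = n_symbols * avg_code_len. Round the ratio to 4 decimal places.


original_size = n_symbols * orig_bits = 3206 * 32 = 102592 bits
compressed_size = n_symbols * avg_code_len = 3206 * 10.46 = 33534.76 bits
ratio = original_size / compressed_size = 102592 / 33534.76 = 3.0593

Compression ratio = 3.0593


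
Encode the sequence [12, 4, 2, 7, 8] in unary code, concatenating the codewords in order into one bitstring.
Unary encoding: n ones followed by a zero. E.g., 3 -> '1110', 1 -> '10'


Encode each number as n ones followed by a terminating 0:
  12 -> 1111111111110 (13 bits)
  4 -> 11110 (5 bits)
  2 -> 110 (3 bits)
  7 -> 11111110 (8 bits)
  8 -> 111111110 (9 bits)
Total length = 13 + 5 + 3 + 8 + 9 = 38 bits.

Unary([12, 4, 2, 7, 8]) = 11111111111101111011011111110111111110 (38 bits)


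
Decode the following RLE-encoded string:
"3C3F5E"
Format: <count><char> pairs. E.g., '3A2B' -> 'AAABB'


Expanding each <count><char> pair:
  3C -> 'CCC'
  3F -> 'FFF'
  5E -> 'EEEEE'

Decoded = CCCFFFEEEEE


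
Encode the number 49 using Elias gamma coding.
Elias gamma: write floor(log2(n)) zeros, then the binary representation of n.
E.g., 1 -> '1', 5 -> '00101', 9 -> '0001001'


num_bits = floor(log2(49)) + 1 = 6
leading_zeros = num_bits - 1 = 5
binary(49) = 110001

Elias gamma(49) = '00000' + '110001' = 00000110001 (11 bits)


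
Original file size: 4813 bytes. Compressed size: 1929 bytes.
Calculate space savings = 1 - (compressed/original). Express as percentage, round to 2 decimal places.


ratio = compressed/original = 1929/4813 = 0.40079
savings = 1 - ratio = 1 - 0.40079 = 0.59921
as a percentage: 0.59921 * 100 = 59.92%

Space savings = 1 - 1929/4813 = 59.92%


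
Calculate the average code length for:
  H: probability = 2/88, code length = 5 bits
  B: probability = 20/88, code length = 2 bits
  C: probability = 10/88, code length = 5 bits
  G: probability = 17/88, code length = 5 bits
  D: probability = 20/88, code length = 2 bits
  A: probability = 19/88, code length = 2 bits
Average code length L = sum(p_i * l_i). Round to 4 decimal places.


Weighted contributions p_i * l_i:
  H: (2/88) * 5 = 10/88
  B: (20/88) * 2 = 40/88
  C: (10/88) * 5 = 50/88
  G: (17/88) * 5 = 85/88
  D: (20/88) * 2 = 40/88
  A: (19/88) * 2 = 38/88
Sum = (10 + 40 + 50 + 85 + 40 + 38)/88 = 263/88

L = 263/88 = 2.9886 bits/symbol


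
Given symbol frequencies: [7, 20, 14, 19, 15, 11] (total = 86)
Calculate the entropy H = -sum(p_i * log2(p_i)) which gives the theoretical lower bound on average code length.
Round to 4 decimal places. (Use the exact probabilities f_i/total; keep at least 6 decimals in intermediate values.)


Per-symbol terms -p_i * log2(p_i) with p_i = f_i/86:
  p = 7/86 = 0.081395: log2(p) = -3.618910, -p*log2(p) = 0.294562
  p = 20/86 = 0.232558: log2(p) = -2.104337, -p*log2(p) = 0.489381
  p = 14/86 = 0.162791: log2(p) = -2.618910, -p*log2(p) = 0.426334
  p = 19/86 = 0.220930: log2(p) = -2.178337, -p*log2(p) = 0.481261
  p = 15/86 = 0.174419: log2(p) = -2.519374, -p*log2(p) = 0.439426
  p = 11/86 = 0.127907: log2(p) = -2.966833, -p*log2(p) = 0.379479
H = 0.294562 + 0.489381 + 0.426334 + 0.481261 + 0.439426 + 0.379479 = 2.510443

H = 2.5104 bits/symbol


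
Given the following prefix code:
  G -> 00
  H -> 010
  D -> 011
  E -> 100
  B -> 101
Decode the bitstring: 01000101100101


Decoding step by step:
Bits 010 -> H
Bits 00 -> G
Bits 101 -> B
Bits 100 -> E
Bits 101 -> B


Decoded message: HGBEB


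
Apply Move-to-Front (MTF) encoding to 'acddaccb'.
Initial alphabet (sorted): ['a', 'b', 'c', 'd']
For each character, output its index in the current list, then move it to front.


MTF encoding:
'a': index 0 in ['a', 'b', 'c', 'd'] -> ['a', 'b', 'c', 'd']
'c': index 2 in ['a', 'b', 'c', 'd'] -> ['c', 'a', 'b', 'd']
'd': index 3 in ['c', 'a', 'b', 'd'] -> ['d', 'c', 'a', 'b']
'd': index 0 in ['d', 'c', 'a', 'b'] -> ['d', 'c', 'a', 'b']
'a': index 2 in ['d', 'c', 'a', 'b'] -> ['a', 'd', 'c', 'b']
'c': index 2 in ['a', 'd', 'c', 'b'] -> ['c', 'a', 'd', 'b']
'c': index 0 in ['c', 'a', 'd', 'b'] -> ['c', 'a', 'd', 'b']
'b': index 3 in ['c', 'a', 'd', 'b'] -> ['b', 'c', 'a', 'd']


Output: [0, 2, 3, 0, 2, 2, 0, 3]


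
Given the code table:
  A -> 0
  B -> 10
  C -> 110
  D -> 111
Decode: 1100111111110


Decoding:
110 -> C
0 -> A
111 -> D
111 -> D
110 -> C


Result: CADDC


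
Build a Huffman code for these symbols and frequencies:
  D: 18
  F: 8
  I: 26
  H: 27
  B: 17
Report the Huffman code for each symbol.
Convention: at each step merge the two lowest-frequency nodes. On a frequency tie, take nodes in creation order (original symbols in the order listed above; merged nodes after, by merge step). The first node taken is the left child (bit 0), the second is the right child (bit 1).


Huffman tree construction:
Step 1: Merge F(8) + B(17) = 25
Step 2: Merge D(18) + (F+B)(25) = 43
Step 3: Merge I(26) + H(27) = 53
Step 4: Merge (D+(F+B))(43) + (I+H)(53) = 96
Read each symbol's code off the tree from the root (left child = 0, right child = 1).

Codes:
  D: 00 (length 2)
  F: 010 (length 3)
  I: 10 (length 2)
  H: 11 (length 2)
  B: 011 (length 3)
Average code length: 217/96 = 2.2604 bits/symbol


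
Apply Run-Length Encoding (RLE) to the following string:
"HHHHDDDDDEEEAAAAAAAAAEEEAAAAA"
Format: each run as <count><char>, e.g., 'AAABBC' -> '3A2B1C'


Scanning runs left to right:
  i=0: run of 'H' x 4 -> '4H'
  i=4: run of 'D' x 5 -> '5D'
  i=9: run of 'E' x 3 -> '3E'
  i=12: run of 'A' x 9 -> '9A'
  i=21: run of 'E' x 3 -> '3E'
  i=24: run of 'A' x 5 -> '5A'

RLE = 4H5D3E9A3E5A


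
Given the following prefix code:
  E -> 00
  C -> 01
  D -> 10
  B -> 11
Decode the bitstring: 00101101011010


Decoding step by step:
Bits 00 -> E
Bits 10 -> D
Bits 11 -> B
Bits 01 -> C
Bits 01 -> C
Bits 10 -> D
Bits 10 -> D


Decoded message: EDBCCDD


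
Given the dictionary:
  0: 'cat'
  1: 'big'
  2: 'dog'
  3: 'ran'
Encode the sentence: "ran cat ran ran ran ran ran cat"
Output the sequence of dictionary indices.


Look up each word in the dictionary:
  'ran' -> 3
  'cat' -> 0
  'ran' -> 3
  'ran' -> 3
  'ran' -> 3
  'ran' -> 3
  'ran' -> 3
  'cat' -> 0

Encoded: [3, 0, 3, 3, 3, 3, 3, 0]


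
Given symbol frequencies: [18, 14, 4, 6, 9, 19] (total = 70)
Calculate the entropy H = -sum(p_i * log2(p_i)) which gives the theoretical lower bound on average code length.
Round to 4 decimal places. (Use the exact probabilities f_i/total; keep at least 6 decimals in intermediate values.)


Per-symbol terms -p_i * log2(p_i) with p_i = f_i/70:
  p = 18/70 = 0.257143: log2(p) = -1.959358, -p*log2(p) = 0.503835
  p = 14/70 = 0.200000: log2(p) = -2.321928, -p*log2(p) = 0.464386
  p = 4/70 = 0.057143: log2(p) = -4.129283, -p*log2(p) = 0.235959
  p = 6/70 = 0.085714: log2(p) = -3.544321, -p*log2(p) = 0.303799
  p = 9/70 = 0.128571: log2(p) = -2.959358, -p*log2(p) = 0.380489
  p = 19/70 = 0.271429: log2(p) = -1.881356, -p*log2(p) = 0.510654
H = 0.503835 + 0.464386 + 0.235959 + 0.303799 + 0.380489 + 0.510654 = 2.399122

H = 2.3991 bits/symbol
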